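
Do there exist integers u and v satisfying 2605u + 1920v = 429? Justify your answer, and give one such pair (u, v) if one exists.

Any value of 2605u + 1920v is a multiple of gcd(2605, 1920) = 5.
But 429 is not a multiple of 5 (it leaves remainder 4).
Hence no integers u, v satisfy the equation.

No, no such integers exist.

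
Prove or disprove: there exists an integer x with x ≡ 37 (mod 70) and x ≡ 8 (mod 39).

Since 70 and 39 share no common factor, CRT says the pair of congruences has a solution (unique mod 2730).
Write x = 37 + 70t and require 37 + 70t ≡ 8 (mod 39), i.e. 70t ≡ 10 (mod 39).
70 ≡ 31 (mod 39), so this reads 31t ≡ 10 (mod 39). Invert 31 mod 39 by the Euclidean algorithm: 39 = 1·31 + 8, 31 = 3·8 + 7, 8 = 1·7 + 1, 7 = 7·1 + 0; back-substituting, 1 = 8 − 1·7 = 8 − (31 − 3·8) = −31 + 4·8 = −31 + 4·(39 − 1·31) = 4·39 − 5·31. Hence 31·(-5) ≡ 1, so 31⁻¹ ≡ -5 ≡ 34 (mod 39).
Therefore t ≡ 34·10 = 340 ≡ 28 (mod 39).
With t = 28: x = 37 + 70·28 = 1997.
Check: 1997 mod 70 = 37, 1997 mod 39 = 8. ✓

x = 1997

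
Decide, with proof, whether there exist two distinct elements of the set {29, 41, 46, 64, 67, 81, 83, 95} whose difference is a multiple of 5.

Reduce each element mod 5: 29↦4, 41↦1, 46↦1, 64↦4, 67↦2, 81↦1, 83↦3, 95↦0. The residue 4 repeats (at 29 and 64), and 64 − 29 = 35 = 7·5.

The pair (29, 64) works.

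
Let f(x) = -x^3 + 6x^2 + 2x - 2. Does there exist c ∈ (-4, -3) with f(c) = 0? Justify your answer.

f has no root in that interval.

The endpoint values f(-4) = 150 and f(-3) = 73 are both positive. Claim: f(x) > 0 for every x in (-4, -3).
Shift to the endpoint -3: with x = -3 − u (0 < u < 1), one computes f(-3 − u) = u^3 + 15u^2 + 61u + 73.
All 4 nonzero coefficients of this polynomial in u are positive; hence for u > 0 the value is a sum of positive terms (the constant 73 among them).
So f is strictly positive on (-4, -3); no root exists in the interval.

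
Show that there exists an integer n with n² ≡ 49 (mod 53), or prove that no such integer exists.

Take n = 46. Then 46² = 2116 = 39·53 + 49, so 46² ≡ 49 (mod 53).

n = 46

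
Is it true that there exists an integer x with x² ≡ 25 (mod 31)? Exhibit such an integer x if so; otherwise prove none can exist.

x = 26

x = 26 works: 26² = 676, and 676 − 25 = 651 = 21·31.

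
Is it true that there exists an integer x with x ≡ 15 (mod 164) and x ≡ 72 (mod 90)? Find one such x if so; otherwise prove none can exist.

Reduce both congruences modulo 2, which divides 164 and 90: they say x ≡ 15 (mod 2) and x ≡ 72 (mod 2).
But 15 mod 2 = 1 while 72 mod 2 = 0, a contradiction.
So no integer satisfies both congruences.

No, no such integer exists.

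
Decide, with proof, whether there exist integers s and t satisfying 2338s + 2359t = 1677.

gcd(2338, 2359) = 7, so every integer of the form 2338s + 2359t is a multiple of 7.
However 1677 leaves remainder 4 on division by 7.
So the equation is unsolvable over ℤ.

There are no such integers.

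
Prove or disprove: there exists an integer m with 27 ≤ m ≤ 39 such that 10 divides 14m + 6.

Scanning upward from m = 27 gives 384, 398, 412, 426, none divisible by 10. m = 31 works, since 14·31 + 6 = 440 = 44·10.

m = 31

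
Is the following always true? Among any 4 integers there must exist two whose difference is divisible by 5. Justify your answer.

No; for instance {14, 15, 16, 17} is a counterexample.

Take the 4 consecutive integers 14, 15, 16, 17: their residues mod 5 are all distinct because 4 ≤ 5.
The differences between them range over 1, …, 3, none of which is divisible by 5.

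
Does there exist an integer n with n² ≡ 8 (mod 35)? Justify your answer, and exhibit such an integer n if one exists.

There is no such integer.

Since 5 ∣ 35, a solution of n² ≡ 8 (mod 35) would also satisfy n² ≡ 8 ≡ 3 (mod 5).
Computing n² mod 5 for n = 0, 1, …, 2 (enough, by the symmetry n ↦ 5 − n) gives 0, 1, 4.
So the quadratic residues mod 5 are {0, 1, 4}, and 3 is not among them.
Therefore n² ≡ 8 (mod 35) has no solution.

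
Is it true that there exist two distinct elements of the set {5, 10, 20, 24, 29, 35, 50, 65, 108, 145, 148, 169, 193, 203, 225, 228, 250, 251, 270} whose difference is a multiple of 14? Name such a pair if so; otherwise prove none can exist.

Yes: 5 and 145.

Reduce each element mod 14: 5↦5, 10↦10, 20↦6, 24↦10, 29↦1, 35↦7, 50↦8, 65↦9, 108↦10, 145↦5, 148↦8, 169↦1, 193↦11, 203↦7, 225↦1, 228↦4, 250↦12, 251↦13, 270↦4. The residue 5 repeats (at 5 and 145), and 145 − 5 = 140 = 10·14.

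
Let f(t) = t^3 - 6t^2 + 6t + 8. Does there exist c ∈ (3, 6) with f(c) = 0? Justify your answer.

f(3) = -1 and f(6) = 44, which have opposite signs.
f is continuous everywhere (it is a polynomial), in particular on [3, 6].
By the Intermediate Value Theorem f must vanish at some point of (3, 6).

Yes, such a c exists.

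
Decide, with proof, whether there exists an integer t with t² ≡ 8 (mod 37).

37 is prime, so by Euler's criterion 8 is a square mod 37 iff 8^((37−1)/2) = 8^18 ≡ 1 (mod 37).
Repeated squaring mod 37: 8^2 = 64 ≡ 27; 8^4 ≡ 27² = 729 ≡ 26; 8^8 ≡ 26² = 676 ≡ 10; 8^16 ≡ 10² = 100 ≡ 26.
Since 18 = 16 + 2, 8^18 ≡ 26 · 27; multiplying out mod 37: 26·27 = 702 ≡ 36. Thus 8^18 ≡ 36 ≡ −1 (mod 37).
The value −1 means 8 is a non-residue modulo 37, so t² ≡ 8 (mod 37) is impossible.

There is no such integer.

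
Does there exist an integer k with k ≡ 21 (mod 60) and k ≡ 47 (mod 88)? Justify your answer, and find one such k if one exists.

gcd(60, 88) = 4. If k ≡ 21 (mod 60) and k ≡ 47 (mod 88), then k ≡ 21 (mod 4) and k ≡ 47 (mod 4).
These are incompatible: 21 − 47 = -26 is not divisible by 4.
So no integer satisfies both congruences.

No, no such integer exists.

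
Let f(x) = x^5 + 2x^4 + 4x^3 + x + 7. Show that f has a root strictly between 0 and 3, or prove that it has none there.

f has no root in that interval.

The endpoint values f(0) = 7 and f(3) = 523 are both positive. Claim: f(x) > 0 for every x in (0, 3).
Every nonzero coefficient of f(x) = x^5 + 2x^4 + 4x^3 + x + 7 is positive; for x > 0 each term then has that sign, and the constant term 7 is strictly positive.
Therefore f(x) > 0 throughout (0, 3), and f has no zero there.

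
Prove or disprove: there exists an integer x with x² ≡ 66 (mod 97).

Take x = 58. Then 58² = 3364 = 34·97 + 66, so 58² ≡ 66 (mod 97).

x = 58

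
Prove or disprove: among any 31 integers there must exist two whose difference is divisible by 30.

Partition the integers by their residue mod 30; there are 30 classes.
Since 31 > 30, two of the 31 integers must share a residue class by the pigeonhole principle; call them a and b.
Then a ≡ b (mod 30), i.e. 30 ∣ (a − b).

True.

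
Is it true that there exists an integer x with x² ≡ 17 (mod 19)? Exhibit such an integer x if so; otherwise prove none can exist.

Take x = 13. Then 13² = 169 = 8·19 + 17, so 13² ≡ 17 (mod 19).

x = 13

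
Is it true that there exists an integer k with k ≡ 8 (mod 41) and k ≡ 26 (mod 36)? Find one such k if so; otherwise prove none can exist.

k = 746

The moduli 41 and 36 are coprime, so by the Chinese Remainder Theorem a unique solution modulo 1476 exists.
Write k = 8 + 41t and require 8 + 41t ≡ 26 (mod 36), i.e. 41t ≡ 18 (mod 36).
41 ≡ 5 (mod 36), so this reads 5t ≡ 18 (mod 36). Since 5·29 = 145 = 4·36 + 1, the inverse of 5 mod 36 is 29.
Multiplying by 29: t ≡ 29·18 = 522 ≡ 18 (mod 36).
With t = 18: k = 8 + 41·18 = 746.
Verify: 746 = 18·41 + 8 and 746 = 20·36 + 26. ✓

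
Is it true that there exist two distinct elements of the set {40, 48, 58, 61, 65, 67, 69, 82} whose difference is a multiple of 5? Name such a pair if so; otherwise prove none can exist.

Yes: 40 and 65.

Both 40 and 65 leave remainder 0 on division by 5; their difference 25 = 5·5 is a multiple of 5.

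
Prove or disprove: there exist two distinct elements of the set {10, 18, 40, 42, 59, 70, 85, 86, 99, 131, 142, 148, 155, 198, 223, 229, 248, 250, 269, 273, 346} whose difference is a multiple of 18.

Yes: 18 and 198.

Both 18 and 198 leave remainder 0 on division by 18; their difference 180 = 10·18 is a multiple of 18.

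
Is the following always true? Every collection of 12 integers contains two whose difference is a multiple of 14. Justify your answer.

No; for instance {7, 8, 9, 10, 11, 12, 13, 14, 15, 16, 17, 18} is a counterexample.

Try 12 consecutive integers, 7, 8, …, 18. Their remainders mod 14 are 7, 8, 9, 10, 11, 12, 13, 0, 1, 2, 3, 4 — pairwise different, as any 12 ≤ 14 consecutive integers have distinct residues.
Any two of them differ by at most 11 < 14 and by at least 1, so no difference is a multiple of 14.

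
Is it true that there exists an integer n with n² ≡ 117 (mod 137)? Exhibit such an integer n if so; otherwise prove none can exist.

Apply Euler's criterion with the prime 137: 117 is a quadratic residue iff 117^68 ≡ 1 (mod 137), and a non-residue iff it is ≡ −1.
Squaring successively (mod 137): 117^2 = 13689 ≡ 126; 117^4 ≡ 126² = 15876 ≡ 121; 117^8 ≡ 121² = 14641 ≡ 119; 117^16 ≡ 119² = 14161 ≡ 50; 117^32 ≡ 50² = 2500 ≡ 34; 117^64 ≡ 34² = 1156 ≡ 60.
Since 68 = 64 + 4, 117^68 ≡ 60 · 121; multiplying out mod 137: 60·121 = 7260 ≡ 136. Thus 117^68 ≡ 136 ≡ −1 (mod 137).
By Euler's criterion 117 is a quadratic non-residue mod 137: no n satisfies n² ≡ 117 (mod 137).

There is no such integer.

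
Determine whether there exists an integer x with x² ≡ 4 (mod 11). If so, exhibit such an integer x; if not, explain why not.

x = 2

Take x = 2. Then 2² = 4, and since 0 ≤ 4 < 11 this is already reduced: 2² ≡ 4 (mod 11).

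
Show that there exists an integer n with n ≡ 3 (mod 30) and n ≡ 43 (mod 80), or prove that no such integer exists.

n = 123

Here gcd(30, 80) = 10, and both 3 and 43 leave remainder 3 mod 10, so the system is consistent.
List candidates n ≡ 3 (mod 30): 3, 33, 63, 93, 123. Modulo 80 these are 3, 33, 63, 13, 43; 123 gives 43 as required.
Verify: 123 = 4·30 + 3 and 123 = 1·80 + 43. ✓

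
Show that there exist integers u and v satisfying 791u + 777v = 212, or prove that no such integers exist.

No such integers exist.

gcd(791, 777) = 7, so every integer of the form 791u + 777v is a multiple of 7.
But 212 is not a multiple of 7 (it leaves remainder 2).
Therefore 791u + 777v = 212 has no solution in integers.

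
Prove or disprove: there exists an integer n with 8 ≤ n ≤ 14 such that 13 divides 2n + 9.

At n = 8, 2·8 + 9 = 25 ≡ 12 (mod 13), and each step in n adds 2, giving residues 12, 1, 3, 5, 7, 9, 11 for n = 8, 9, …, 14.
None is 0, so 13 never divides 2n + 9 on this range.

No, no such integer n in that range exists.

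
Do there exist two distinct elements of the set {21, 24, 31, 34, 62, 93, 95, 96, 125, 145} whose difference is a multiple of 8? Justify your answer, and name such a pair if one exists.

21 and 93 are such a pair.

Reduce each element mod 8: 21↦5, 24↦0, 31↦7, 34↦2, 62↦6, 93↦5, 95↦7, 96↦0, 125↦5, 145↦1. The residue 5 repeats (at 21 and 93), and 93 − 21 = 72 = 9·8.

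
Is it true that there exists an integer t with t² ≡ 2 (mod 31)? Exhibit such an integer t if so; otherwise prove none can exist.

t = 8

Take t = 8. Then 8² = 64 = 2·31 + 2, so 8² ≡ 2 (mod 31).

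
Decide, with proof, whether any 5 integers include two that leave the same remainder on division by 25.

Take the 5 consecutive integers 94, 95, …, 98: their residues mod 25 are all distinct because 5 ≤ 25.
Hence this collection has no pair with equal remainders mod 25, disproving the claim.

No; for instance {94, 95, 96, 97, 98} is a counterexample.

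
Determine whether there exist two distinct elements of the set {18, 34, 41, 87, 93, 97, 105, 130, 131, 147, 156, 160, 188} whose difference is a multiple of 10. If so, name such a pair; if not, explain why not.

18 and 188 are such a pair.

Reduce each element mod 10: 18↦8, 34↦4, 41↦1, 87↦7, 93↦3, 97↦7, 105↦5, 130↦0, 131↦1, 147↦7, 156↦6, 160↦0, 188↦8. The residue 8 repeats (at 18 and 188), and 188 − 18 = 170 = 17·10.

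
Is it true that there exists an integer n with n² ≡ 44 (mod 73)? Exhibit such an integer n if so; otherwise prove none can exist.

No such integer exists.

73 is prime, so by Euler's criterion 44 is a square mod 73 iff 44^((73−1)/2) = 44^36 ≡ 1 (mod 73).
Squaring successively (mod 73): 44^2 = 1936 ≡ 38; 44^4 ≡ 38² = 1444 ≡ 57; 44^8 ≡ 57² = 3249 ≡ 37; 44^16 ≡ 37² = 1369 ≡ 55; 44^32 ≡ 55² = 3025 ≡ 32.
Since 36 = 32 + 4, 44^36 ≡ 32 · 57; multiplying out mod 73: 32·57 = 1824 ≡ 72. Thus 44^36 ≡ 72 ≡ −1 (mod 73).
By Euler's criterion 44 is a quadratic non-residue mod 73: no n satisfies n² ≡ 44 (mod 73).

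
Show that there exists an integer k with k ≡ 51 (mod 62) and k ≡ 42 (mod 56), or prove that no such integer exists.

gcd(62, 56) = 2. If k ≡ 51 (mod 62) and k ≡ 42 (mod 56), then k ≡ 51 (mod 2) and k ≡ 42 (mod 2).
These are incompatible: 51 − 42 = 9 is not divisible by 2.
Hence the system has no solution.

No such integer exists.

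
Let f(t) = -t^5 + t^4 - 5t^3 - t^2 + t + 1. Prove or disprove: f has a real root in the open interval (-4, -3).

No such root exists.

The endpoint values f(-4) = 1581 and f(-3) = 448 are both positive. Claim: f(t) > 0 for every t in (-4, -3).
Substitute t = -3 − u, where 0 < u < 1 on the interval. Expanding, f(-3 − u) = u^5 + 16u^4 + 107u^3 + 368u^2 + 641u + 448.
All 6 nonzero coefficients of this polynomial in u are positive; hence for u > 0 the value is a sum of positive terms (the constant 448 among them).
So f is strictly positive on (-4, -3); no root exists in the interval.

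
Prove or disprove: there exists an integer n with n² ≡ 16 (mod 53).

n = 49

Take n = 49. Then 49² = 2401 = 45·53 + 16, so 49² ≡ 16 (mod 53).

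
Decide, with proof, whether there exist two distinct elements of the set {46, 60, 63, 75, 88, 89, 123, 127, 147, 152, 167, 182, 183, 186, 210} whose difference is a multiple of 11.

Both 46 and 123 leave remainder 2 on division by 11; their difference 77 = 7·11 is a multiple of 11.

Yes: 46 and 123.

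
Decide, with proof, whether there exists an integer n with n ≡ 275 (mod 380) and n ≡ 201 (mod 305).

Both moduli are multiples of 5 = gcd(380, 305), so any solution would satisfy n ≡ 275 and n ≡ 201 modulo 5 simultaneously.
These are incompatible: 275 − 201 = 74 is not divisible by 5.
Therefore no such n exists.

There is no such integer.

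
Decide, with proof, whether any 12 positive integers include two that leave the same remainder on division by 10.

True.

Partition the integers by their residue mod 10; there are 10 classes.
Placing 12 integers into 10 classes, some class receives at least two — say a and b.
So a and b have equal remainders mod 10, which is exactly what was to be shown.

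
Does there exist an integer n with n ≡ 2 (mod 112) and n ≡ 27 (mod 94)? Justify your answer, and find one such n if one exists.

No, no such integer exists.

gcd(112, 94) = 2. If n ≡ 2 (mod 112) and n ≡ 27 (mod 94), then n ≡ 2 (mod 2) and n ≡ 27 (mod 2).
But 2 mod 2 = 0 while 27 mod 2 = 1, a contradiction.
Hence the system has no solution.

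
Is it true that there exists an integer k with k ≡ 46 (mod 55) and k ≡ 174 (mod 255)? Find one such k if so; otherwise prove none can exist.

No, no such integer exists.

gcd(55, 255) = 5. If k ≡ 46 (mod 55) and k ≡ 174 (mod 255), then k ≡ 46 (mod 5) and k ≡ 174 (mod 5).
These are incompatible: 46 − 174 = -128 is not divisible by 5.
Therefore no such k exists.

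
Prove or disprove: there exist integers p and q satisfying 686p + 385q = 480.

gcd(686, 385) = 7, so every integer of the form 686p + 385q is a multiple of 7.
But 480 is not a multiple of 7 (it leaves remainder 4).
Hence no integers p, q satisfy the equation.

No, no such integers exist.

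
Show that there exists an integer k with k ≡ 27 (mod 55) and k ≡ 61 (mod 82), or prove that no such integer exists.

k = 1127

The moduli 55 and 82 are coprime, so by the Chinese Remainder Theorem a unique solution modulo 4510 exists.
Write k = 27 + 55t and require 27 + 55t ≡ 61 (mod 82), i.e. 55t ≡ 34 (mod 82).
Note 55·3 = 165 ≡ 1 (mod 82) (as 165 − 1 = 2·82), so 55⁻¹ ≡ 3.
Multiplying by 3: t ≡ 3·34 = 102 ≡ 20 (mod 82).
With t = 20: k = 27 + 55·20 = 1127.
Indeed 1127 ≡ 27 (mod 55) and 1127 ≡ 61 (mod 82).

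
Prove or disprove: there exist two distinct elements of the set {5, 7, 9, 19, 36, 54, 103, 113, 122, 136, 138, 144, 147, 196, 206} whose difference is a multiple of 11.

The pair (9, 196) works.

Both 9 and 196 leave remainder 9 on division by 11; their difference 187 = 17·11 is a multiple of 11.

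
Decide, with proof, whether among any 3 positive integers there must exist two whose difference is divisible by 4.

Consider the 3 integers 2, 3, 4. They lie in distinct residue classes modulo 4, since 3 ≤ 4.
Any two of them differ by at most 2 < 4 and by at least 1, so no difference is a multiple of 4.

No; for instance {2, 3, 4} is a counterexample.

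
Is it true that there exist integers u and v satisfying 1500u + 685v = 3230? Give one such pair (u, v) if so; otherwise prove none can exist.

u = 67, v = -142

Since gcd(1500, 685) = 5 and 3230 = 5·646, Bézout's identity guarantees a solution.
Dividing through by 5 reduces the equation to 300u + 137v = 646.
Dividing repeatedly: 300 = 2·137 + 26, 137 = 5·26 + 7, 26 = 3·7 + 5, 7 = 1·5 + 2, 5 = 2·2 + 1, 2 = 2·1 + 0.
Unwinding: 1 = 5 − 2·2 = 5 − 2·(7 − 1·5) = −2·7 + 3·5 = −2·7 + 3·(26 − 3·7) = 3·26 − 11·7 = 3·26 − 11·(137 − 5·26) = −11·137 + 58·26 = −11·137 + 58·(300 − 2·137) = 58·300 − 127·137, i.e. 300·58 + 137·(-127) = 1.
Multiplying through by 646: u = 58·646 = 37468, v = (-127)·646 = -82042 is a solution.
The general solution is u = 37468 + 137k, v = -82042 − 300k; taking k = -273 gives the smaller pair u = 67, v = -142.
Check: 1500·67 + 685·(-142) = 100500 − 97270 = 3230. ✓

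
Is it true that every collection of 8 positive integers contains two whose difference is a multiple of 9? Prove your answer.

No; for instance {44, 45, 46, 47, 48, 49, 50, 51} is a counterexample.

Try 8 consecutive integers, 44, 45, …, 51. Their remainders mod 9 are 8, 0, 1, 2, 3, 4, 5, 6 — pairwise different, as any 8 ≤ 9 consecutive integers have distinct residues.
Any two of them differ by at most 7 < 9 and by at least 1, so no difference is a multiple of 9.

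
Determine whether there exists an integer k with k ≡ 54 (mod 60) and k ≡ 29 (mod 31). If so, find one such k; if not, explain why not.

k = 1734

The moduli 60 and 31 are coprime, so by the Chinese Remainder Theorem a unique solution modulo 1860 exists.
Write k = 54 + 60t and require 54 + 60t ≡ 29 (mod 31), i.e. 60t ≡ 6 (mod 31).
60 ≡ 29 (mod 31), so this reads 29t ≡ 6 (mod 31). Invert 29 mod 31 by the Euclidean algorithm: 31 = 1·29 + 2, 29 = 14·2 + 1, 2 = 2·1 + 0; back-substituting, 1 = 29 − 14·2 = 29 − 14·(31 − 1·29) = −14·31 + 15·29. Hence 29·15 ≡ 1, so 29⁻¹ ≡ 15 (mod 31).
Multiplying by 15: t ≡ 15·6 = 90 ≡ 28 (mod 31).
With t = 28: k = 54 + 60·28 = 1734.
Check: 1734 mod 60 = 54, 1734 mod 31 = 29. ✓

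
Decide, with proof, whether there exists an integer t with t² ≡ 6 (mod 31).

Apply Euler's criterion with the prime 31: 6 is a quadratic residue iff 6^15 ≡ 1 (mod 31), and a non-residue iff it is ≡ −1.
Squaring successively (mod 31): 6^2 = 36 ≡ 5; 6^4 ≡ 5² = 25 ≡ 25; 6^8 ≡ 25² = 625 ≡ 5.
Since 15 = 8 + 4 + 2 + 1, 6^15 ≡ 5 · 25 · 5 · 6; multiplying out mod 31: 5·25 = 125 ≡ 1, then 1·5 = 5 ≡ 5, then 5·6 = 30 ≡ 30. Thus 6^15 ≡ 30 ≡ −1 (mod 31).
By Euler's criterion 6 is a quadratic non-residue mod 31: no t satisfies t² ≡ 6 (mod 31).

There is no such integer.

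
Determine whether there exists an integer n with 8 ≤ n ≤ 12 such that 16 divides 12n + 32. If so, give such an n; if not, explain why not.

At n = 8 we get 12·8 + 32 = 128, and 128 = 16·8.

n = 8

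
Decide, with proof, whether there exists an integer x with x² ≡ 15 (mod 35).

Take x = 20. Then 20² = 400 = 11·35 + 15, so 20² ≡ 15 (mod 35).

x = 20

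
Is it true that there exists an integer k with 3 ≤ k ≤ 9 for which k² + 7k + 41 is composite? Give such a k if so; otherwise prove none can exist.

At k = 9: 9² + 7·9 + 41 = 185 = 5·37, which is composite.

k = 9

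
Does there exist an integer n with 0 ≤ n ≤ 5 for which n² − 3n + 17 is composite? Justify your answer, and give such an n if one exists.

n = 5

At n = 5: 5² − 3·5 + 17 = 27 = 3·9, which is composite.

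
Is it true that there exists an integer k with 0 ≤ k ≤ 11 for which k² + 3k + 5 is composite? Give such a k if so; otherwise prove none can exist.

At k = 4: 4² + 3·4 + 5 = 33 = 3·11, which is composite.

k = 4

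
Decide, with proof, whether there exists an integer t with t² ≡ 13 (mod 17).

Take t = 9. Then 9² = 81 = 4·17 + 13, so 9² ≡ 13 (mod 17).

t = 9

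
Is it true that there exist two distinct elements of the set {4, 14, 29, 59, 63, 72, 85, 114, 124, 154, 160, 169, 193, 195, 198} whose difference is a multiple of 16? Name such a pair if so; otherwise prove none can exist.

Residues mod 16: 4↦4, 14↦14, 29↦13, 59↦11, 63↦15, 72↦8, 85↦5, 114↦2, 124↦12, 154↦10, 160↦0, 169↦9, 193↦1, 195↦3, 198↦6.
All 15 residues are distinct, so no two elements differ by a multiple of 16.

No such pair exists.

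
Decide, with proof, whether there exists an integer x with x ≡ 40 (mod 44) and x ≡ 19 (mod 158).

Both moduli are multiples of 2 = gcd(44, 158), so any solution would satisfy x ≡ 40 and x ≡ 19 modulo 2 simultaneously.
However 40 ≡ 0 and 19 ≡ 1 (mod 2), and 0 ≠ 1.
Therefore no such x exists.

No, no such integer exists.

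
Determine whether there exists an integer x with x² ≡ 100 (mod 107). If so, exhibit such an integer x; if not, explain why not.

Take x = 10. Then 10² = 100, and since 0 ≤ 100 < 107 this is already reduced: 10² ≡ 100 (mod 107).

x = 10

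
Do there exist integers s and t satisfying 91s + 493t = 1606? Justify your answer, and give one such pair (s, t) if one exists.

s = 126, t = -20

91 and 493 are coprime, so 91s + 493t ranges over all of ℤ.
Dividing repeatedly: 493 = 5·91 + 38, 91 = 2·38 + 15, 38 = 2·15 + 8, 15 = 1·8 + 7, 8 = 1·7 + 1, 7 = 7·1 + 0.
Working back up the chain: 1 = 8 − 1·7 = 8 − (15 − 1·8) = −15 + 2·8 = −15 + 2·(38 − 2·15) = 2·38 − 5·15 = 2·38 − 5·(91 − 2·38) = −5·91 + 12·38 = −5·91 + 12·(493 − 5·91) = 12·493 − 65·91. So 91·(-65) + 493·12 = 1.
Scaling by 1606 gives the particular solution (s, t) = (-104390, 19272).
Adding 212·493 to s and subtracting 212·91 from t gives the tidier solution (126, -20).
Indeed 91·126 + 493·(-20) = 11466 − 9860 = 1606.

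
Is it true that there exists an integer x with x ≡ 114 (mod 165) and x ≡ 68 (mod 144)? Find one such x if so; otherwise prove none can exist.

There is no such integer.

gcd(165, 144) = 3. If x ≡ 114 (mod 165) and x ≡ 68 (mod 144), then x ≡ 114 (mod 3) and x ≡ 68 (mod 3).
However 114 ≡ 0 and 68 ≡ 2 (mod 3), and 0 ≠ 2.
Therefore no such x exists.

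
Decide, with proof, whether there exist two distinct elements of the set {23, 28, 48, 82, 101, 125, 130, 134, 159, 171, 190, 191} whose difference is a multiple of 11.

Yes: 28 and 171.

Both 28 and 171 leave remainder 6 on division by 11; their difference 143 = 13·11 is a multiple of 11.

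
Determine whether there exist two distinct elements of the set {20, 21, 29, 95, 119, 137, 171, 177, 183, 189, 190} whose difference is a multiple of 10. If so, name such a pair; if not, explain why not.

Reduce each element mod 10: 20↦0, 21↦1, 29↦9, 95↦5, 119↦9, 137↦7, 171↦1, 177↦7, 183↦3, 189↦9, 190↦0. The residue 0 repeats (at 20 and 190), and 190 − 20 = 170 = 17·10.

Yes: 20 and 190.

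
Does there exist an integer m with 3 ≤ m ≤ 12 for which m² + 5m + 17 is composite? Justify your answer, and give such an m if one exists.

At m = 9: 9² + 5·9 + 17 = 143 = 11·13, which is composite.

m = 9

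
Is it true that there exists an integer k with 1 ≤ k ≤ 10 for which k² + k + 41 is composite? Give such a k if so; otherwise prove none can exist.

The values for k = 1, 2, …, 10 are 43, 47, 53, 61, 71, 83, 97, 113, 131, 151, and each of these is prime.
So no value in the range makes the expression composite.

No, no such integer k in that range exists.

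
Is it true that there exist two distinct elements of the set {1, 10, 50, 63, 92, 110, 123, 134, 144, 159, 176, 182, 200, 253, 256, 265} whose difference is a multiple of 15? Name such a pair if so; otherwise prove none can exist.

Reduce each element mod 15: 1↦1, 10↦10, 50↦5, 63↦3, 92↦2, 110↦5, 123↦3, 134↦14, 144↦9, 159↦9, 176↦11, 182↦2, 200↦5, 253↦13, 256↦1, 265↦10. The residue 1 repeats (at 1 and 256), and 256 − 1 = 255 = 17·15.

1 and 256 are such a pair.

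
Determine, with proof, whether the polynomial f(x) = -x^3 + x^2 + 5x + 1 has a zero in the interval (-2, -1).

f(-2) = 3 and f(-1) = -2, which have opposite signs.
f is continuous everywhere (it is a polynomial), in particular on [-2, -1].
By the Intermediate Value Theorem f must vanish at some point of (-2, -1).

Such a root exists.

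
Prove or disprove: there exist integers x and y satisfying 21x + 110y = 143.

21 and 110 are coprime, so 21x + 110y ranges over all of ℤ.
Euclidean algorithm: 110 = 5·21 + 5, 21 = 4·5 + 1, 5 = 5·1 + 0.
Unwinding: 1 = 21 − 4·5 = 21 − 4·(110 − 5·21) = −4·110 + 21·21, i.e. 21·21 + 110·(-4) = 1.
Times 143: 21·3003 + 110·(-572) = 143, so (3003, -572) solves it.
Subtracting 27·110 from x and adding 27·21 to y gives the tidier solution (33, -5).
Indeed 21·33 + 110·(-5) = 693 − 550 = 143.

x = 33, y = -5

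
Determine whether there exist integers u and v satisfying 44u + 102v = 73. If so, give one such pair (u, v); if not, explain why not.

There are no such integers.

gcd(44, 102) = 2, so every integer of the form 44u + 102v is a multiple of 2.
But 73 = 2·36 + 1, so 2 ∤ 73.
Hence no integers u, v satisfy the equation.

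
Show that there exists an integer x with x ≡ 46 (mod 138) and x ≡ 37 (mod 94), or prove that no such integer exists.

Both moduli are multiples of 2 = gcd(138, 94), so any solution would satisfy x ≡ 46 and x ≡ 37 modulo 2 simultaneously.
But 46 mod 2 = 0 while 37 mod 2 = 1, a contradiction.
Therefore no such x exists.

There is no such integer.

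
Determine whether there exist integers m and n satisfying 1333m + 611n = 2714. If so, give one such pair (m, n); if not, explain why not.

m = 85, n = -181

1333 and 611 are coprime, so 1333m + 611n ranges over all of ℤ.
Run the Euclidean algorithm on 1333 and 611: 1333 = 2·611 + 111, 611 = 5·111 + 56, 111 = 1·56 + 55, 56 = 1·55 + 1, 55 = 55·1 + 0.
Back-substituting, 1 = 56 − 1·55 = 56 − (111 − 1·56) = −111 + 2·56 = −111 + 2·(611 − 5·111) = 2·611 − 11·111 = 2·611 − 11·(1333 − 2·611) = −11·1333 + 24·611; that is, 1333·(-11) + 611·24 = 1.
Scaling by 2714 gives the particular solution (m, n) = (-29854, 65136).
Adding 49·611 to m and subtracting 49·1333 from n gives the tidier solution (85, -181).
Indeed 1333·85 + 611·(-181) = 113305 − 110591 = 2714.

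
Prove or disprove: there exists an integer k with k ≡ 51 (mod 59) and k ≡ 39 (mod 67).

Since 59 and 67 share no common factor, CRT says the pair of congruences has a solution (unique mod 3953).
Any solution of the first congruence is k = 51 + 59t; substituting into the second, 59t ≡ 39 − 51 ≡ 55 (mod 67).
Invert 59 mod 67 by the Euclidean algorithm: 67 = 1·59 + 8, 59 = 7·8 + 3, 8 = 2·3 + 2, 3 = 1·2 + 1, 2 = 2·1 + 0; back-substituting, 1 = 3 − 1·2 = 3 − (8 − 2·3) = −8 + 3·3 = −8 + 3·(59 − 7·8) = 3·59 − 22·8 = 3·59 − 22·(67 − 1·59) = −22·67 + 25·59. Hence 59·25 ≡ 1, so 59⁻¹ ≡ 25 (mod 67).
Multiplying by 25: t ≡ 25·55 = 1375 ≡ 35 (mod 67).
With t = 35: k = 51 + 59·35 = 2116.
Indeed 2116 ≡ 51 (mod 59) and 2116 ≡ 39 (mod 67).

k = 2116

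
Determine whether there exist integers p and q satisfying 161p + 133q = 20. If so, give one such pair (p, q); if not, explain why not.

gcd(161, 133) = 7, so every integer of the form 161p + 133q is a multiple of 7.
But 20 is not a multiple of 7 (it leaves remainder 6).
So the equation is unsolvable over ℤ.

No such integers exist.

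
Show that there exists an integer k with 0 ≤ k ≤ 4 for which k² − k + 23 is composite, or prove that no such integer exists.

At k = 2: 2² − 2 + 23 = 25 = 5·5, which is composite.

k = 2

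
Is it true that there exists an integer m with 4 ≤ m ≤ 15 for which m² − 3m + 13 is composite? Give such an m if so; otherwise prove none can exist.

m = 12

At m = 12: 12² − 3·12 + 13 = 121 = 11·11, which is composite.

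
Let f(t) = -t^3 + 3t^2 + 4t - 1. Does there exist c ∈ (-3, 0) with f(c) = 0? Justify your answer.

f(-3) = 41 and f(0) = -1, which have opposite signs.
As a polynomial, f is continuous on every closed interval.
By the Intermediate Value Theorem f must vanish at some point of (-3, 0).

Yes, f has a root in the interval.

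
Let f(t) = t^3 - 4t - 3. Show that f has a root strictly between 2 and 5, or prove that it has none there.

f(2) = -3 and f(5) = 102, which have opposite signs.
Since f is a polynomial it is continuous on [2, 5].
By the Intermediate Value Theorem f must vanish at some point of (2, 5).

Such a root exists.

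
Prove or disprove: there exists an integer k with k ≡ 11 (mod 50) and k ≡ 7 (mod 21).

gcd(50, 21) = 1, so the Chinese Remainder Theorem guarantees exactly one residue class mod 1050 satisfying both.
Any solution of the first congruence is k = 11 + 50t; substituting into the second, 50t ≡ 7 − 11 ≡ 17 (mod 21).
50 ≡ 8 (mod 21), so this reads 8t ≡ 17 (mod 21). Note 8·8 = 64 ≡ 1 (mod 21) (as 64 − 1 = 3·21), so 8⁻¹ ≡ 8.
Multiplying by 8: t ≡ 8·17 = 136 ≡ 10 (mod 21).
With t = 10: k = 11 + 50·10 = 511.
Check: 511 mod 50 = 11, 511 mod 21 = 7. ✓

k = 511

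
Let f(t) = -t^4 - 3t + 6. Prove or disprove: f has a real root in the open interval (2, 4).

No.

f(2) = -16 and f(4) = -262, both negative, so a sign-change argument is unavailable; we show f keeps this sign on the whole interval.
Shift to the endpoint 2: with t = 2 + u (0 < u < 2), one computes f(2 + u) = -u^4 - 8u^3 - 24u^2 - 35u - 16.
All 5 nonzero coefficients of this polynomial in u are negative; hence for u > 0 the value is a sum of negative terms (the constant -16 among them).
So f is strictly negative on (2, 4); no root exists in the interval.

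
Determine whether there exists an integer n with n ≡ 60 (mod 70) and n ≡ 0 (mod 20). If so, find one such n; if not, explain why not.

n = 60

gcd(70, 20) = 10. A simultaneous solution exists iff 60 ≡ 0 (mod 10); here 60 mod 10 = 0 = 0 mod 10, so it does.
In fact n = 60 itself already satisfies 60 mod 20 = 0.
Check: 60 mod 70 = 60, 60 mod 20 = 0. ✓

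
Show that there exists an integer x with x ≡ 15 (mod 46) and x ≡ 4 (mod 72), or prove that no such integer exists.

Both moduli are multiples of 2 = gcd(46, 72), so any solution would satisfy x ≡ 15 and x ≡ 4 modulo 2 simultaneously.
But 15 mod 2 = 1 while 4 mod 2 = 0, a contradiction.
Hence the system has no solution.

No such integer exists.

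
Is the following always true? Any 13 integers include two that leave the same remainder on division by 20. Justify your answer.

Consider the 13 integers 56, 57, …, 68. They lie in distinct residue classes modulo 20, since 13 ≤ 20.
Hence this collection has no pair with equal remainders mod 20, disproving the claim.

No, the set {56, 57, 58, 59, 60, 61, 62, 63, 64, 65, 66, 67, 68} is a counterexample.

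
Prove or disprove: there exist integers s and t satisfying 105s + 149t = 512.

Since gcd(105, 149) = 1, every integer is an integer combination of 105 and 149.
Run the Euclidean algorithm on 149 and 105: 149 = 1·105 + 44, 105 = 2·44 + 17, 44 = 2·17 + 10, 17 = 1·10 + 7, 10 = 1·7 + 3, 7 = 2·3 + 1, 3 = 3·1 + 0.
Back-substituting, 1 = 7 − 2·3 = 7 − 2·(10 − 1·7) = −2·10 + 3·7 = −2·10 + 3·(17 − 1·10) = 3·17 − 5·10 = 3·17 − 5·(44 − 2·17) = −5·44 + 13·17 = −5·44 + 13·(105 − 2·44) = 13·105 − 31·44 = 13·105 − 31·(149 − 1·105) = −31·149 + 44·105; that is, 105·44 + 149·(-31) = 1.
Times 512: 105·22528 + 149·(-15872) = 512, so (22528, -15872) solves it.
Shifting by a multiple of (149, −105) keeps it a solution: s = 22528 − 151·149 = 29, t = -15872 + 151·105 = -17.
Indeed 105·29 + 149·(-17) = 3045 − 2533 = 512.

s = 29, t = -17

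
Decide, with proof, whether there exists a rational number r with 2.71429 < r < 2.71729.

r = 144/53

Look for a denominator N such that an integer falls strictly between N·2.71429 and N·2.71729. N = 53 works: 53·2.71429 = 143.85737 < 144 < 144.01637 = 53·2.71729.
Dividing back, 2.71429 < 144/53 < 2.71729, and 144/53 is rational.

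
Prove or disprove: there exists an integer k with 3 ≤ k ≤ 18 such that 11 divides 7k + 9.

Try k = 5: 7·5 + 9 = 44 = 4·11, which is divisible by 11.

k = 5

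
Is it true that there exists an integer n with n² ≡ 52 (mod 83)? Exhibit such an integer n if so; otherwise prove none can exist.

Apply Euler's criterion with the prime 83: 52 is a quadratic residue iff 52^41 ≡ 1 (mod 83), and a non-residue iff it is ≡ −1.
Repeated squaring mod 83: 52^2 = 2704 ≡ 48; 52^4 ≡ 48² = 2304 ≡ 63; 52^8 ≡ 63² = 3969 ≡ 68; 52^16 ≡ 68² = 4624 ≡ 59; 52^32 ≡ 59² = 3481 ≡ 78.
Since 41 = 32 + 8 + 1, 52^41 ≡ 78 · 68 · 52; multiplying out mod 83: 78·68 = 5304 ≡ 75, then 75·52 = 3900 ≡ 82. Thus 52^41 ≡ 82 ≡ −1 (mod 83).
The value −1 means 52 is a non-residue modulo 83, so n² ≡ 52 (mod 83) is impossible.

No such integer exists.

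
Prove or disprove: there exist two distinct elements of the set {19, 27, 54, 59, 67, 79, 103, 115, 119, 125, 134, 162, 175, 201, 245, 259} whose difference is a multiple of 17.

Two integers differ by a multiple of 17 exactly when they have the same residue mod 17. The residues are 19↦2, 27↦10, 54↦3, 59↦8, 67↦16, 79↦11, 103↦1, 115↦13, 119↦0, 125↦6, 134↦15, 162↦9, 175↦5, 201↦14, 245↦7, 259↦4.
No residue repeats among the 16 elements, so no pair has difference ≡ 0 (mod 17).

There is no such pair.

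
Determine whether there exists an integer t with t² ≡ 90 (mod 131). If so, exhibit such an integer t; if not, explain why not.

There is no such integer.

Apply Euler's criterion with the prime 131: 90 is a quadratic residue iff 90^65 ≡ 1 (mod 131), and a non-residue iff it is ≡ −1.
Repeated squaring mod 131: 90^2 = 8100 ≡ 109; 90^4 ≡ 109² = 11881 ≡ 91; 90^8 ≡ 91² = 8281 ≡ 28; 90^16 ≡ 28² = 784 ≡ 129; 90^32 ≡ 129² = 16641 ≡ 4; 90^64 ≡ 4² = 16 ≡ 16.
Since 65 = 64 + 1, 90^65 ≡ 16 · 90; multiplying out mod 131: 16·90 = 1440 ≡ 130. Thus 90^65 ≡ 130 ≡ −1 (mod 131).
The value −1 means 90 is a non-residue modulo 131, so t² ≡ 90 (mod 131) is impossible.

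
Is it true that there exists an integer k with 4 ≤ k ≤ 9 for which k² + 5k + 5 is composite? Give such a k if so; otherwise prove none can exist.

k = 5

At k = 5: 5² + 5·5 + 5 = 55 = 5·11, which is composite.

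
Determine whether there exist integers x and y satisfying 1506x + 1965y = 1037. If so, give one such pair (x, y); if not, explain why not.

Both 1506 and 1965 are divisible by gcd(1506, 1965) = 3, hence so is any combination 1506x + 1965y.
But 1037 = 3·345 + 2, so 3 ∤ 1037.
Therefore 1506x + 1965y = 1037 has no solution in integers.

No, no such integers exist.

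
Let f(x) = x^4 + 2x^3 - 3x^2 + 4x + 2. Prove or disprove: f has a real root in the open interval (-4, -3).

Such a root exists.

f(-4) = 66 and f(-3) = -10, which have opposite signs.
As a polynomial, f is continuous on every closed interval.
By the Intermediate Value Theorem, f takes the value 0 somewhere in the open interval.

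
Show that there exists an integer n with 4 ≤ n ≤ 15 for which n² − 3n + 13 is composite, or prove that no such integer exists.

At n = 12: 12² − 3·12 + 13 = 121 = 11·11, which is composite.

n = 12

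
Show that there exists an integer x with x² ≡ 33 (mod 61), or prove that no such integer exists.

No such integer exists.

61 is prime, so by Euler's criterion 33 is a square mod 61 iff 33^((61−1)/2) = 33^30 ≡ 1 (mod 61).
Repeated squaring mod 61: 33^2 = 1089 ≡ 52; 33^4 ≡ 52² = 2704 ≡ 20; 33^8 ≡ 20² = 400 ≡ 34; 33^16 ≡ 34² = 1156 ≡ 58.
Since 30 = 16 + 8 + 4 + 2, 33^30 ≡ 58 · 34 · 20 · 52; multiplying out mod 61: 58·34 = 1972 ≡ 20, then 20·20 = 400 ≡ 34, then 34·52 = 1768 ≡ 60. Thus 33^30 ≡ 60 ≡ −1 (mod 61).
By Euler's criterion 33 is a quadratic non-residue mod 61: no x satisfies x² ≡ 33 (mod 61).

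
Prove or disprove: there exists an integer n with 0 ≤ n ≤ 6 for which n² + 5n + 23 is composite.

The values for n = 0, 1, …, 6 are 23, 29, 37, 47, 59, 73, 89, and each of these is prime.
So no value in the range makes the expression composite.

No, no such integer n in that range exists.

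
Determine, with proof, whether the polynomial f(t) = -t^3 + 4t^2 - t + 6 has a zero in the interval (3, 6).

Such a root exists.

f(3) = 12 and f(6) = -72, which have opposite signs.
Since f is a polynomial it is continuous on [3, 6].
By the Intermediate Value Theorem, f takes the value 0 somewhere in the open interval.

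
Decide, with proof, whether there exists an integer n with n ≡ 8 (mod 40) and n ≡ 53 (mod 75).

n = 128

gcd(40, 75) = 5. A simultaneous solution exists iff 8 ≡ 53 (mod 5); here 8 mod 5 = 3 = 53 mod 5, so it does.
Step through n = 8, 8 + 40, 8 + 2·40, …: the values 8, 48, 88, 128 reduce mod 75 to 8, 48, 13, 53. The value 128 hits 53.
Indeed 128 ≡ 8 (mod 40) and 128 ≡ 53 (mod 75).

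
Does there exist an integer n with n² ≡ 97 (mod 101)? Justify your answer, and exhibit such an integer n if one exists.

n = 20

Take n = 20. Then 20² = 400 = 3·101 + 97, so 20² ≡ 97 (mod 101).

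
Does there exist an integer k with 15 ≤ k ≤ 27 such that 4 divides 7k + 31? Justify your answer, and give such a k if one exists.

k = 15

At k = 15 we get 7·15 + 31 = 136, and 136 = 4·34.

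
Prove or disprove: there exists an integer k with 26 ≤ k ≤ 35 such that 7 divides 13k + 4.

At k = 32 we get 13·32 + 4 = 420, and 420 = 7·60.

k = 32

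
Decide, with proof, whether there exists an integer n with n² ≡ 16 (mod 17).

n = 13

Take n = 13. Then 13² = 169 = 9·17 + 16, so 13² ≡ 16 (mod 17).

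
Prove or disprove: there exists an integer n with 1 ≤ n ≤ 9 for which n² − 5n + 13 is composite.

n = 7

At n = 7: 7² − 5·7 + 13 = 27 = 3·9, which is composite.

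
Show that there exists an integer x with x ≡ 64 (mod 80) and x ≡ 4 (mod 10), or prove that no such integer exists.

The moduli are not coprime: gcd(80, 10) = 10. Compatibility requires 10 ∣ (4 − 64) = -60, which holds, so solutions exist.
The smallest candidate x = 64 works directly: 64 ≡ 4 (mod 10).
Check: 64 mod 80 = 64, 64 mod 10 = 4. ✓

x = 64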